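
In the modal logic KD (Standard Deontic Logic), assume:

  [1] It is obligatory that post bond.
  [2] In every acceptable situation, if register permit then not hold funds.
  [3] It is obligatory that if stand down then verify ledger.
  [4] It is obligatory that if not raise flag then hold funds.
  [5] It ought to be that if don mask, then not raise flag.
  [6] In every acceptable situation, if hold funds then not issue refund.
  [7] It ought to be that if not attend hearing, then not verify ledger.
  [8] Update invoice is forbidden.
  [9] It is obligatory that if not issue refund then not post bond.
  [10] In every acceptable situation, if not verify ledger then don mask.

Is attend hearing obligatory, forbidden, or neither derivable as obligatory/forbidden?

Obligatory

From premise 1 we have O(post_bond).
Premise 9 is O(¬issue_refund → ¬post_bond); contrapositively O(post_bond → issue_refund). Since O(post_bond) holds, K gives O(issue_refund).
Premise 6, O(hold_funds → ¬issue_refund), contraposes to O(issue_refund → ¬hold_funds); with O(issue_refund) we get O(¬hold_funds).
Premise 4, O(¬raise_flag → hold_funds), contraposes to O(¬hold_funds → raise_flag); with O(¬hold_funds) we get O(raise_flag).
Premise 5 is O(don_mask → ¬raise_flag); contrapositively O(raise_flag → ¬don_mask). Since O(raise_flag) holds, K gives O(¬don_mask).
Premise 10 is O(¬verify_ledger → don_mask); contrapositively O(¬don_mask → verify_ledger). Since O(¬don_mask) holds, K gives O(verify_ledger).
Premise 7 is O(¬attend_hearing → ¬verify_ledger); contrapositively O(verify_ledger → attend_hearing). Since O(verify_ledger) holds, K gives O(attend_hearing).
Premises 2, 3, 8 do not contribute to this derivation.
Hence attend_hearing is obligatory.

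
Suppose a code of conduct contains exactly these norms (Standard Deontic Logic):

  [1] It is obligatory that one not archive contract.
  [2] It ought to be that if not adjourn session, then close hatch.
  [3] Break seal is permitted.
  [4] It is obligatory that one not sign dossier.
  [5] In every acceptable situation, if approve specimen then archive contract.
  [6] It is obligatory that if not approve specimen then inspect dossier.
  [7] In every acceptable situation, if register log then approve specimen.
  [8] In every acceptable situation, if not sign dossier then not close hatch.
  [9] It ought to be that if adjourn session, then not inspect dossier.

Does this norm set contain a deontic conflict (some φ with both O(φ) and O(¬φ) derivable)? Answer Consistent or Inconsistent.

Premise 4 gives O(¬sign_dossier).
Applying K to premise 8 (O(¬sign_dossier → ¬close_hatch)) and O(¬sign_dossier) yields O(¬close_hatch).
The contrapositive of premise 2 (O(¬adjourn_session → close_hatch)) is O(¬close_hatch → adjourn_session), and O(¬close_hatch) is already established, so O(adjourn_session).
From O(adjourn_session) and premise 9, O(adjourn_session → ¬inspect_dossier), we obtain O(¬inspect_dossier).
Premise 6 is O(¬approve_specimen → inspect_dossier); contrapositively O(¬inspect_dossier → approve_specimen). Since O(¬inspect_dossier) holds, K gives O(approve_specimen).
From O(approve_specimen) and premise 5, O(approve_specimen → archive_contract), we obtain O(archive_contract).
Yet premise 1 states O(¬archive_contract).
We now have both O(archive_contract) and O(¬archive_contract) — archive_contract is simultaneously obligatory and forbidden, violating the D-axiom.

Inconsistent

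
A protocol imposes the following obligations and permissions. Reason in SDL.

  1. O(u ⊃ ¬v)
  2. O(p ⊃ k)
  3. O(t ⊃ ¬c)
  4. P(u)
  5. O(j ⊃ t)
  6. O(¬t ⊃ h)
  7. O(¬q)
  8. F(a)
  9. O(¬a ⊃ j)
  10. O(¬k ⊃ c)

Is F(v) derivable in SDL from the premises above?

No

Premise 1 is O(u ⊃ ¬v), but O(u) is not derivable from the premises (the permission P(u) asserts only ¬O(¬u), not O(u)), so it does not yield O(¬v).
No other premise forces O(¬v). An ideal world satisfying every premise can still have v true, so F(v) is not derivable.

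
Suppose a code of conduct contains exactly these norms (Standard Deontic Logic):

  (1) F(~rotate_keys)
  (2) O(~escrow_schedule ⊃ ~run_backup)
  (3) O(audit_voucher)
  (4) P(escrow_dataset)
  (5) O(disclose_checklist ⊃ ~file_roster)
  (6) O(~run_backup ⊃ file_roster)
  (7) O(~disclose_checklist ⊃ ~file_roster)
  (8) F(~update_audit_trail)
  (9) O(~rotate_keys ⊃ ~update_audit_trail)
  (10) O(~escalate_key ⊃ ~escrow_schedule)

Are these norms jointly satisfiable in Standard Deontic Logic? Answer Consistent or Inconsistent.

Consistent

Premise 9 is O(~rotate_keys ⊃ ~update_audit_trail), but O(~rotate_keys) is not derivable from the premises, so it does not yield O(~update_audit_trail).
So O(~update_audit_trail) is not derivable, and the apparent clash with O(update_audit_trail) does not arise.
A world satisfying every obligation exists (e.g. audit_voucher=true, disclose_checklist=false, escalate_key=true, escrow_dataset=false, escrow_schedule=true, file_roster=false, rotate_keys=true, run_backup=true, update_audit_trail=true); no atom is both obligatory and forbidden, so the set is consistent.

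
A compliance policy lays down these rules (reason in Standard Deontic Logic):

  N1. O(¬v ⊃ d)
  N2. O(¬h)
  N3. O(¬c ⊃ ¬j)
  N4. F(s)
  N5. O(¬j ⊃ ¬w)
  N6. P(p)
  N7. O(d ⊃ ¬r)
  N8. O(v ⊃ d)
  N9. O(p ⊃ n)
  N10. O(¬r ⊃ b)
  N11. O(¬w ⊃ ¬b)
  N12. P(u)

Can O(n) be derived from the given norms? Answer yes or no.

Premise 9 is O(p ⊃ n), but O(p) is not derivable from the premises (the permission P(p) asserts only ¬O(¬p), not O(p)), so it does not yield O(n).
No other premise forces O(n). An ideal world satisfying every premise can still have n false, so O(n) is not derivable.

No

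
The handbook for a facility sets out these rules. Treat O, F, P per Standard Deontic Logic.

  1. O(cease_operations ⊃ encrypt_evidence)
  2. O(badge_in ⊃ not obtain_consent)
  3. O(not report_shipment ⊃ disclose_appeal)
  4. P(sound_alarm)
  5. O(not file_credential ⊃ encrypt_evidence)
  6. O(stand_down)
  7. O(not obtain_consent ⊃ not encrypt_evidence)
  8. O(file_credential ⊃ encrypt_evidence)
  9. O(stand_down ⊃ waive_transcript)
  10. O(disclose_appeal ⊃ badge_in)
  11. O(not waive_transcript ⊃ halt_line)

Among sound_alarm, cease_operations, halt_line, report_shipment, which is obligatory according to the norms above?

report_shipment

Premises 8 and 5 cover both cases: O(file_credential ⊃ encrypt_evidence) and O(not file_credential ⊃ encrypt_evidence). Since file_credential ∨ not file_credential is a tautology, O(encrypt_evidence) follows.
Premise 7 is O(not obtain_consent ⊃ not encrypt_evidence); contrapositively O(encrypt_evidence ⊃ obtain_consent). Since O(encrypt_evidence) holds, K gives O(obtain_consent).
Premise 2, O(badge_in ⊃ not obtain_consent), contraposes to O(obtain_consent ⊃ not badge_in); with O(obtain_consent) we get O(not badge_in).
Premise 10 is O(disclose_appeal ⊃ badge_in); contrapositively O(not badge_in ⊃ not disclose_appeal). Since O(not badge_in) holds, K gives O(not disclose_appeal).
Premise 3, O(not report_shipment ⊃ disclose_appeal), contraposes to O(not disclose_appeal ⊃ report_shipment); with O(not disclose_appeal) we get O(report_shipment).
So O(report_shipment) holds — report_shipment is obligatory. None of the other listed options is made obligatory by any chain of premises.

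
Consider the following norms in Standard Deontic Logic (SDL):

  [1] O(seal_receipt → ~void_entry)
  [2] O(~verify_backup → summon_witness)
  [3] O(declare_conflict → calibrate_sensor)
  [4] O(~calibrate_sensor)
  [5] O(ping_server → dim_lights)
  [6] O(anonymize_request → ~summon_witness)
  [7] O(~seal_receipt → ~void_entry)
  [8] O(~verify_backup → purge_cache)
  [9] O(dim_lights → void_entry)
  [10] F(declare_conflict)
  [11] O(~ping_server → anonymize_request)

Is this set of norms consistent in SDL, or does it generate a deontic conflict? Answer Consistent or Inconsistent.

Consistent

Premise 3 is O(declare_conflict → calibrate_sensor), but O(declare_conflict) is not derivable from the premises, so it does not yield O(calibrate_sensor).
So O(calibrate_sensor) is not derivable, and the apparent clash with O(~calibrate_sensor) does not arise.
A world satisfying every obligation exists (e.g. anonymize_request=true, calibrate_sensor=false, declare_conflict=false, dim_lights=false, ping_server=false, purge_cache=false, seal_receipt=false, summon_witness=false, verify_backup=true, void_entry=false); no atom is both obligatory and forbidden, so the set is consistent.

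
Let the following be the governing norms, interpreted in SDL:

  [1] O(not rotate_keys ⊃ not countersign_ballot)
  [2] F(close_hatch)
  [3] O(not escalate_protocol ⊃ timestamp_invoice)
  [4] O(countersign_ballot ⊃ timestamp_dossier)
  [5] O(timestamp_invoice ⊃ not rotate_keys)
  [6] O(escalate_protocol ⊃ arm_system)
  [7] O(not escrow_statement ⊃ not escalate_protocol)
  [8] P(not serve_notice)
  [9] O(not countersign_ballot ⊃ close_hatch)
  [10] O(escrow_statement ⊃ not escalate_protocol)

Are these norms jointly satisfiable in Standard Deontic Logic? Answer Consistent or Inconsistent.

By case analysis on escrow_statement: premise 10 gives O(escrow_statement ⊃ not escalate_protocol) and premise 7 gives O(not escrow_statement ⊃ not escalate_protocol), so O(not escalate_protocol) either way.
With premise 3, O(not escalate_protocol ⊃ timestamp_invoice), the K-axiom yields O(timestamp_invoice).
Applying K to premise 5 (O(timestamp_invoice ⊃ not rotate_keys)) and O(timestamp_invoice) yields O(not rotate_keys).
Premise 1 is O(not rotate_keys ⊃ not countersign_ballot); since O(not rotate_keys), deontic closure gives O(not countersign_ballot).
Premise 9 is O(not countersign_ballot ⊃ close_hatch); since O(not countersign_ballot), deontic closure gives O(close_hatch).
Yet premise 2 is F(close_hatch), i.e. O(not close_hatch).
We now have both O(close_hatch) and O(not close_hatch) — close_hatch is simultaneously obligatory and forbidden, violating the D-axiom.

Inconsistent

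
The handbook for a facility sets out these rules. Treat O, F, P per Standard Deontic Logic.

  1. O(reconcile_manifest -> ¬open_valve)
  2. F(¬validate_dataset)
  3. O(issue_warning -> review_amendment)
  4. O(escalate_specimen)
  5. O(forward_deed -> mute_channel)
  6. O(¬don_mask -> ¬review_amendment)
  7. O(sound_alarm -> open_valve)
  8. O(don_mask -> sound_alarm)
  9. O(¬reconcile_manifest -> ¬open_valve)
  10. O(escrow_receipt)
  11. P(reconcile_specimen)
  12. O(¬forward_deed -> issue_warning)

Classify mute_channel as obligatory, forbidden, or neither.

Obligatory

By case analysis on reconcile_manifest: premise 1 gives O(reconcile_manifest -> ¬open_valve) and premise 9 gives O(¬reconcile_manifest -> ¬open_valve), so O(¬open_valve) either way.
Premise 7, O(sound_alarm -> open_valve), contraposes to O(¬open_valve -> ¬sound_alarm); with O(¬open_valve) we get O(¬sound_alarm).
The contrapositive of premise 8 (O(don_mask -> sound_alarm)) is O(¬sound_alarm -> ¬don_mask), and O(¬sound_alarm) is already established, so O(¬don_mask).
Applying K to premise 6 (O(¬don_mask -> ¬review_amendment)) and O(¬don_mask) yields O(¬review_amendment).
Premise 3, O(issue_warning -> review_amendment), contraposes to O(¬review_amendment -> ¬issue_warning); with O(¬review_amendment) we get O(¬issue_warning).
Premise 12 is O(¬forward_deed -> issue_warning); contrapositively O(¬issue_warning -> forward_deed). Since O(¬issue_warning) holds, K gives O(forward_deed).
Premise 5 is O(forward_deed -> mute_channel); since O(forward_deed), deontic closure gives O(mute_channel).
Premises 2, 4, 10, 11 do not contribute to this derivation.
Hence mute_channel is obligatory.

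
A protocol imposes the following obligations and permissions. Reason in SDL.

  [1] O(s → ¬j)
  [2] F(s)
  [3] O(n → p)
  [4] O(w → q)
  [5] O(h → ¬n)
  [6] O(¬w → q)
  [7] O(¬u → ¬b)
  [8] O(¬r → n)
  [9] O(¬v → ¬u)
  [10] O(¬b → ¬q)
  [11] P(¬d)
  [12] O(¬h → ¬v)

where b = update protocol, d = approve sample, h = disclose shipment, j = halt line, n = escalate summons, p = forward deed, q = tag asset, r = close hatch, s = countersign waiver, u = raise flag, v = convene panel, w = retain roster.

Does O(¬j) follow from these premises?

No

Premise 1 is O(s → ¬j), but O(s) is not derivable from the premises, so it does not yield O(¬j).
No other premise forces O(¬j). An ideal world satisfying every premise can still have ¬j false, so O(¬j) is not derivable.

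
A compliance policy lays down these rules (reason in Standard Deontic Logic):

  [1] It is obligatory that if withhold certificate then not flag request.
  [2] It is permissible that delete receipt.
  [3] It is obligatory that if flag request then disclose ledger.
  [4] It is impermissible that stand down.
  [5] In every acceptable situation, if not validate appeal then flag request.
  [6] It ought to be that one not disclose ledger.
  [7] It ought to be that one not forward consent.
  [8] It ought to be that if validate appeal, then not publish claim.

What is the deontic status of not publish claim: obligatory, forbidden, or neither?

Obligatory

Premise 6 states O(¬disclose_ledger) outright.
Premise 3 is O(flag_request → disclose_ledger); contrapositively O(¬disclose_ledger → ¬flag_request). Since O(¬disclose_ledger) holds, K gives O(¬flag_request).
Premise 5, O(¬validate_appeal → flag_request), contraposes to O(¬flag_request → validate_appeal); with O(¬flag_request) we get O(validate_appeal).
Applying K to premise 8 (O(validate_appeal → ¬publish_claim)) and O(validate_appeal) yields O(¬publish_claim).
Premises 1, 2, 4, 7 do not contribute to this derivation.
Hence ¬publish_claim is obligatory.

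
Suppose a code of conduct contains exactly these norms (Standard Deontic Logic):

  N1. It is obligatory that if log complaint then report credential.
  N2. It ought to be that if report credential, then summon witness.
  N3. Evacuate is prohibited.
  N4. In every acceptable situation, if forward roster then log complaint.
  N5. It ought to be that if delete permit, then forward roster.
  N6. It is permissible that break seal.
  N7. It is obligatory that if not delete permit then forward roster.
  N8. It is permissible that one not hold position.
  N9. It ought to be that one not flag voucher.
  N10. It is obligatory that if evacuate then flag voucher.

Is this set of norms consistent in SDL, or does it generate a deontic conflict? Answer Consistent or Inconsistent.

Premise 10 is O(evacuate → flag_voucher), but O(evacuate) is not derivable from the premises, so it does not yield O(flag_voucher).
So O(flag_voucher) is not derivable, and the apparent clash with O(¬flag_voucher) does not arise.
A world satisfying every obligation exists (e.g. break_seal=false, delete_permit=false, evacuate=false, flag_voucher=false, forward_roster=true, hold_position=false, log_complaint=true, report_credential=true, summon_witness=true); no atom is both obligatory and forbidden, so the set is consistent.

Consistent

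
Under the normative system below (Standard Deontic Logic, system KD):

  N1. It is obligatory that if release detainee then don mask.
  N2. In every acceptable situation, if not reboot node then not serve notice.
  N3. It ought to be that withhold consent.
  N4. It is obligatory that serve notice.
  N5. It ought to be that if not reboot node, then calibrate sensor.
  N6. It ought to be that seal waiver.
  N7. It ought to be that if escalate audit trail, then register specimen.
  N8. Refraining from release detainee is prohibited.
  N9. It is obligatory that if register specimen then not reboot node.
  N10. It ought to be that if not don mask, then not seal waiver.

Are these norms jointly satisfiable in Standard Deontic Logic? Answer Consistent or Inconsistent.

Consistent

Premise 10 is O(¬don_mask → ¬seal_waiver), but O(¬don_mask) is not derivable from the premises, so it does not yield O(¬seal_waiver).
So O(¬seal_waiver) is not derivable, and the apparent clash with O(seal_waiver) does not arise.
A world satisfying every obligation exists (e.g. calibrate_sensor=false, don_mask=true, escalate_audit_trail=false, reboot_node=true, register_specimen=false, release_detainee=true, seal_waiver=true, serve_notice=true, withhold_consent=true); no atom is both obligatory and forbidden, so the set is consistent.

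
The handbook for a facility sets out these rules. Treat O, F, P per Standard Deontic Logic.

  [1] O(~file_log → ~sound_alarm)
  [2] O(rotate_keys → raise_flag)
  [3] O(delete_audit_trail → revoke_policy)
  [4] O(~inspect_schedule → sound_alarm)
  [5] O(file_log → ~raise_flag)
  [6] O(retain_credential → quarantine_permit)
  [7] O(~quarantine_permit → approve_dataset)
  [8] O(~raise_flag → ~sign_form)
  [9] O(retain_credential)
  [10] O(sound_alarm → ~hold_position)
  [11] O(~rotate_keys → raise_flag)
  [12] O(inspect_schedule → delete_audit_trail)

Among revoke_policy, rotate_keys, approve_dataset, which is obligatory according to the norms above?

revoke_policy

By case analysis on ~rotate_keys: premise 11 gives O(~rotate_keys → raise_flag) and premise 2 gives O(rotate_keys → raise_flag), so O(raise_flag) either way.
The contrapositive of premise 5 (O(file_log → ~raise_flag)) is O(raise_flag → ~file_log), and O(raise_flag) is already established, so O(~file_log).
Premise 1 is O(~file_log → ~sound_alarm); since O(~file_log), deontic closure gives O(~sound_alarm).
Premise 4 is O(~inspect_schedule → sound_alarm); contrapositively O(~sound_alarm → inspect_schedule). Since O(~sound_alarm) holds, K gives O(inspect_schedule).
Premise 12 is O(inspect_schedule → delete_audit_trail); since O(inspect_schedule), deontic closure gives O(delete_audit_trail).
With premise 3, O(delete_audit_trail → revoke_policy), the K-axiom yields O(revoke_policy).
So O(revoke_policy) holds — revoke_policy is obligatory. None of the other listed options is made obligatory by any chain of premises.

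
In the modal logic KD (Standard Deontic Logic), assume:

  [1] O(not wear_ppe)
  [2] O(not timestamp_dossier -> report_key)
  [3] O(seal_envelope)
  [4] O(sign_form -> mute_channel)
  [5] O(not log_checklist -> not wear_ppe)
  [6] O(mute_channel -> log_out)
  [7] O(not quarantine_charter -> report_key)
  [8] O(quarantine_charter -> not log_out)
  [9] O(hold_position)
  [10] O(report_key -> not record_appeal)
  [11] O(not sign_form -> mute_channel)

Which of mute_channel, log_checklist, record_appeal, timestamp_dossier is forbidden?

record_appeal

Premises 11 and 4 are O(not sign_form -> mute_channel) and O(sign_form -> mute_channel); every ideal world satisfies not sign_form or sign_form, so in either case mute_channel holds — hence O(mute_channel).
Applying K to premise 6 (O(mute_channel -> log_out)) and O(mute_channel) yields O(log_out).
The contrapositive of premise 8 (O(quarantine_charter -> not log_out)) is O(log_out -> not quarantine_charter), and O(log_out) is already established, so O(not quarantine_charter).
From O(not quarantine_charter) and premise 7, O(not quarantine_charter -> report_key), we obtain O(report_key).
With premise 10, O(report_key -> not record_appeal), the K-axiom yields O(not record_appeal).
So O(not record_appeal) holds, i.e. record_appeal is forbidden. None of the other listed options is forbidden under the premises.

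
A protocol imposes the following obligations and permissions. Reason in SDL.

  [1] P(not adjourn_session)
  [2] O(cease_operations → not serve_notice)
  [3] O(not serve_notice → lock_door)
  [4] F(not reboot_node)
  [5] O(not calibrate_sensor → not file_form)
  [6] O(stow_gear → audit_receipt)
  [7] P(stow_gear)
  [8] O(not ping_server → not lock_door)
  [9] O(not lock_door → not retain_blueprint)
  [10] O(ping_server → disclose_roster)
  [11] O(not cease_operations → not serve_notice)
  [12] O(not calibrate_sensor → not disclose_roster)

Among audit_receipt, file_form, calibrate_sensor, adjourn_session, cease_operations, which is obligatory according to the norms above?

calibrate_sensor

Premises 2 and 11 cover both cases: O(cease_operations → not serve_notice) and O(not cease_operations → not serve_notice). Since cease_operations ∨ not cease_operations is a tautology, O(not serve_notice) follows.
From O(not serve_notice) and premise 3, O(not serve_notice → lock_door), we obtain O(lock_door).
Premise 8, O(not ping_server → not lock_door), contraposes to O(lock_door → ping_server); with O(lock_door) we get O(ping_server).
From O(ping_server) and premise 10, O(ping_server → disclose_roster), we obtain O(disclose_roster).
The contrapositive of premise 12 (O(not calibrate_sensor → not disclose_roster)) is O(disclose_roster → calibrate_sensor), and O(disclose_roster) is already established, so O(calibrate_sensor).
So O(calibrate_sensor) holds — calibrate_sensor is obligatory. None of the other listed options is made obligatory by any chain of premises.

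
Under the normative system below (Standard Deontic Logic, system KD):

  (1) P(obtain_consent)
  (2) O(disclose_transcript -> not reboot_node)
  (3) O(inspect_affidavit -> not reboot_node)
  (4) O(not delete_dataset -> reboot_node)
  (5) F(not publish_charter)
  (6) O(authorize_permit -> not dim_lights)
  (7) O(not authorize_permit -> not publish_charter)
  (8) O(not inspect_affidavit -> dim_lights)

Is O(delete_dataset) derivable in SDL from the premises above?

Premise 5, F(not publish_charter), is equivalent to O(publish_charter).
Premise 7 is O(not authorize_permit -> not publish_charter); contrapositively O(publish_charter -> authorize_permit). Since O(publish_charter) holds, K gives O(authorize_permit).
With premise 6, O(authorize_permit -> not dim_lights), the K-axiom yields O(not dim_lights).
Premise 8 is O(not inspect_affidavit -> dim_lights); contrapositively O(not dim_lights -> inspect_affidavit). Since O(not dim_lights) holds, K gives O(inspect_affidavit).
With premise 3, O(inspect_affidavit -> not reboot_node), the K-axiom yields O(not reboot_node).
Premise 4, O(not delete_dataset -> reboot_node), contraposes to O(not reboot_node -> delete_dataset); with O(not reboot_node) we get O(delete_dataset).
Premises 1, 2 do not contribute to this derivation.
So O(delete_dataset) follows.

Yes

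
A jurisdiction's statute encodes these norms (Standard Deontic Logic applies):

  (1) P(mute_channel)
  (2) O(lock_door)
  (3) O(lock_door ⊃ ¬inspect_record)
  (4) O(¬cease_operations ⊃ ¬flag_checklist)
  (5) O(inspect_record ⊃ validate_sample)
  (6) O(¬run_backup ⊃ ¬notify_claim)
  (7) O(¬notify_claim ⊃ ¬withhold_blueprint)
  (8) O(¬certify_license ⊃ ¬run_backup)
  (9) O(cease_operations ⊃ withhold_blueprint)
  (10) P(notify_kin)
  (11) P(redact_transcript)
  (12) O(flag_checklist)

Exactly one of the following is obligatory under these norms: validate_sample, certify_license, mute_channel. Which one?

Premise 12 gives O(flag_checklist).
Premise 4 is O(¬cease_operations ⊃ ¬flag_checklist); contrapositively O(flag_checklist ⊃ cease_operations). Since O(flag_checklist) holds, K gives O(cease_operations).
Applying K to premise 9 (O(cease_operations ⊃ withhold_blueprint)) and O(cease_operations) yields O(withhold_blueprint).
The contrapositive of premise 7 (O(¬notify_claim ⊃ ¬withhold_blueprint)) is O(withhold_blueprint ⊃ notify_claim), and O(withhold_blueprint) is already established, so O(notify_claim).
Premise 6 is O(¬run_backup ⊃ ¬notify_claim); contrapositively O(notify_claim ⊃ run_backup). Since O(notify_claim) holds, K gives O(run_backup).
Premise 8, O(¬certify_license ⊃ ¬run_backup), contraposes to O(run_backup ⊃ certify_license); with O(run_backup) we get O(certify_license).
So O(certify_license) holds — certify_license is obligatory. None of the other listed options is made obligatory by any chain of premises.

certify_license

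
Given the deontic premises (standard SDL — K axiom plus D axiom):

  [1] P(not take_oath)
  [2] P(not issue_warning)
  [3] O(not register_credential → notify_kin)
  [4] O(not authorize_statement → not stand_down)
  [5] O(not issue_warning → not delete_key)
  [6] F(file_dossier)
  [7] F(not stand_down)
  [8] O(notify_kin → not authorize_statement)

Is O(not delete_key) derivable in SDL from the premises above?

Premise 5 is O(not issue_warning → not delete_key), but O(not issue_warning) is not derivable from the premises (the permission P(not issue_warning) asserts only not O(issue_warning), not O(not issue_warning)), so it does not yield O(not delete_key).
No other premise forces O(not delete_key). An ideal world satisfying every premise can still have not delete_key false, so O(not delete_key) is not derivable.

No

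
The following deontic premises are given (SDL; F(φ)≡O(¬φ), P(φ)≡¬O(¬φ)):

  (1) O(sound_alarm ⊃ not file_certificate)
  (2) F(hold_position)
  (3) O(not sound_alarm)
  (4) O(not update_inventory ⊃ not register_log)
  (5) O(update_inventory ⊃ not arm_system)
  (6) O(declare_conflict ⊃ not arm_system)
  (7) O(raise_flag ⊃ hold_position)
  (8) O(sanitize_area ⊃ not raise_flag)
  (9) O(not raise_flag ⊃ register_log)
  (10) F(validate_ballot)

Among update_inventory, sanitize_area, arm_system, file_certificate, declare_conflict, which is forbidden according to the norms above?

arm_system

F(hold_position) at premise 2 means O(not hold_position).
Premise 7 is O(raise_flag ⊃ hold_position); contrapositively O(not hold_position ⊃ not raise_flag). Since O(not hold_position) holds, K gives O(not raise_flag).
Applying K to premise 9 (O(not raise_flag ⊃ register_log)) and O(not raise_flag) yields O(register_log).
The contrapositive of premise 4 (O(not update_inventory ⊃ not register_log)) is O(register_log ⊃ update_inventory), and O(register_log) is already established, so O(update_inventory).
Premise 5 is O(update_inventory ⊃ not arm_system); since O(update_inventory), deontic closure gives O(not arm_system).
So O(not arm_system) holds, i.e. arm_system is forbidden. None of the other listed options is forbidden under the premises.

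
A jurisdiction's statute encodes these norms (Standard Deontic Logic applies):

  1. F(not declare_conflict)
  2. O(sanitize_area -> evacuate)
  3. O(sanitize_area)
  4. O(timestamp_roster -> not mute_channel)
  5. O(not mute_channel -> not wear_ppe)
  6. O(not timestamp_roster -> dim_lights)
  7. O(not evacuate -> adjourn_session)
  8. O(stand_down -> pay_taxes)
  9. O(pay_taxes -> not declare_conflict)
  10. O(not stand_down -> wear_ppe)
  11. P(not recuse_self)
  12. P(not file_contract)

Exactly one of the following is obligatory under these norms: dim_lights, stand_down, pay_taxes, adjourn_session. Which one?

dim_lights

F(not declare_conflict) at premise 1 means O(declare_conflict).
Premise 9 is O(pay_taxes -> not declare_conflict); contrapositively O(declare_conflict -> not pay_taxes). Since O(declare_conflict) holds, K gives O(not pay_taxes).
The contrapositive of premise 8 (O(stand_down -> pay_taxes)) is O(not pay_taxes -> not stand_down), and O(not pay_taxes) is already established, so O(not stand_down).
Premise 10 is O(not stand_down -> wear_ppe); since O(not stand_down), deontic closure gives O(wear_ppe).
Premise 5 is O(not mute_channel -> not wear_ppe); contrapositively O(wear_ppe -> mute_channel). Since O(wear_ppe) holds, K gives O(mute_channel).
Premise 4 is O(timestamp_roster -> not mute_channel); contrapositively O(mute_channel -> not timestamp_roster). Since O(mute_channel) holds, K gives O(not timestamp_roster).
Premise 6 is O(not timestamp_roster -> dim_lights); since O(not timestamp_roster), deontic closure gives O(dim_lights).
So O(dim_lights) holds — dim_lights is obligatory. None of the other listed options is made obligatory by any chain of premises.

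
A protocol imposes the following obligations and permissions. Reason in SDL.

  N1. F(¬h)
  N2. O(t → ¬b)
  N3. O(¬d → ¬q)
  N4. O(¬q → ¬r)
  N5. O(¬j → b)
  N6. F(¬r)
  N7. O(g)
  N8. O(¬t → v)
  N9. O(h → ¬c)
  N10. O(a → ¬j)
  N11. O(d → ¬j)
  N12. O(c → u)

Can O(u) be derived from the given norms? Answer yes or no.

No

Premise 12 is O(c → u), but O(c) is not derivable from the premises, so it does not yield O(u).
No other premise forces O(u). An ideal world satisfying every premise can still have u false, so O(u) is not derivable.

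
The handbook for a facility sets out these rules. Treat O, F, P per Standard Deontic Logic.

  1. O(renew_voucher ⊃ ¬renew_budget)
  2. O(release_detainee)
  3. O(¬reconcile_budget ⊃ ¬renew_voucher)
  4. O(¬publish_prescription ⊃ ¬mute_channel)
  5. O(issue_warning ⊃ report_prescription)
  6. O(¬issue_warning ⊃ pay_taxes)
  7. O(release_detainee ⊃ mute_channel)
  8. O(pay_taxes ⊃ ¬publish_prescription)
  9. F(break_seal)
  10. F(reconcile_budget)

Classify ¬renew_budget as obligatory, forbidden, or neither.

Premise 1 is O(renew_voucher ⊃ ¬renew_budget), but O(renew_voucher) is not derivable from the premises, so it does not yield O(¬renew_budget).
No premise or chain of K-axiom applications forces O(¬renew_budget), and none forces O(renew_budget). So ¬renew_budget is neither obligatory nor forbidden under these norms.

Neither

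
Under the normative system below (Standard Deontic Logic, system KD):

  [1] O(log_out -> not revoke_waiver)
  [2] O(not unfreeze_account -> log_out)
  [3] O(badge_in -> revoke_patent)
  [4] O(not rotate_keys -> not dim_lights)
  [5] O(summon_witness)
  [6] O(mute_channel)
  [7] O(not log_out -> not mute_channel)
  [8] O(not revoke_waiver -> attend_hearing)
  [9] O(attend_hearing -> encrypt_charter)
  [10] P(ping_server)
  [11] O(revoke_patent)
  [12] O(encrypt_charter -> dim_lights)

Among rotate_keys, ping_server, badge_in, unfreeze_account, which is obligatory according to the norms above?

Premise 6 gives O(mute_channel).
Premise 7, O(not log_out -> not mute_channel), contraposes to O(mute_channel -> log_out); with O(mute_channel) we get O(log_out).
Applying K to premise 1 (O(log_out -> not revoke_waiver)) and O(log_out) yields O(not revoke_waiver).
Applying K to premise 8 (O(not revoke_waiver -> attend_hearing)) and O(not revoke_waiver) yields O(attend_hearing).
With premise 9, O(attend_hearing -> encrypt_charter), the K-axiom yields O(encrypt_charter).
Applying K to premise 12 (O(encrypt_charter -> dim_lights)) and O(encrypt_charter) yields O(dim_lights).
Premise 4 is O(not rotate_keys -> not dim_lights); contrapositively O(dim_lights -> rotate_keys). Since O(dim_lights) holds, K gives O(rotate_keys).
So O(rotate_keys) holds — rotate_keys is obligatory. None of the other listed options is made obligatory by any chain of premises.

rotate_keys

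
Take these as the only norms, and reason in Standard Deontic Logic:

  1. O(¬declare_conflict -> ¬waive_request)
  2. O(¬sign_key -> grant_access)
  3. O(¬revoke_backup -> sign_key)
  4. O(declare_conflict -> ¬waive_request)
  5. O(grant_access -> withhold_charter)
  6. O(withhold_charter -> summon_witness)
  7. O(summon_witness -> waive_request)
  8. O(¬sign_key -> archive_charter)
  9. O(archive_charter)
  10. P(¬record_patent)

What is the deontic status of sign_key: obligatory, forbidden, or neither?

Premises 4 and 1 cover both cases: O(declare_conflict -> ¬waive_request) and O(¬declare_conflict -> ¬waive_request). Since declare_conflict ∨ ¬declare_conflict is a tautology, O(¬waive_request) follows.
Premise 7, O(summon_witness -> waive_request), contraposes to O(¬waive_request -> ¬summon_witness); with O(¬waive_request) we get O(¬summon_witness).
Premise 6 is O(withhold_charter -> summon_witness); contrapositively O(¬summon_witness -> ¬withhold_charter). Since O(¬summon_witness) holds, K gives O(¬withhold_charter).
The contrapositive of premise 5 (O(grant_access -> withhold_charter)) is O(¬withhold_charter -> ¬grant_access), and O(¬withhold_charter) is already established, so O(¬grant_access).
The contrapositive of premise 2 (O(¬sign_key -> grant_access)) is O(¬grant_access -> sign_key), and O(¬grant_access) is already established, so O(sign_key).
Premises 3, 8, 9, 10 do not contribute to this derivation.
Hence sign_key is obligatory.

Obligatory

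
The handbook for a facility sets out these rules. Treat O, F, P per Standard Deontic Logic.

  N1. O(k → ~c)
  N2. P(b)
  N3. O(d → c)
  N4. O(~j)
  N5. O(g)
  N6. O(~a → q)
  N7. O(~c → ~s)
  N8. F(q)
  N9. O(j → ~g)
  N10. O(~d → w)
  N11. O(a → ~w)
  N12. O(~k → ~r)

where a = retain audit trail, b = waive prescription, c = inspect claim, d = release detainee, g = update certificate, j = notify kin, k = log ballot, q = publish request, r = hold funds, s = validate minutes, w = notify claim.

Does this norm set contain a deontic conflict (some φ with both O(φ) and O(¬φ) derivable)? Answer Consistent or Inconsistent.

Premise 9 is O(j → ~g), but O(j) is not derivable from the premises, so it does not yield O(~g).
So O(~g) is not derivable, and the apparent clash with O(g) does not arise.
A world satisfying every obligation exists (e.g. a=true, b=false, c=true, d=true, g=true, j=false, k=false, q=false, r=false, s=false, w=false); no atom is both obligatory and forbidden, so the set is consistent.

Consistent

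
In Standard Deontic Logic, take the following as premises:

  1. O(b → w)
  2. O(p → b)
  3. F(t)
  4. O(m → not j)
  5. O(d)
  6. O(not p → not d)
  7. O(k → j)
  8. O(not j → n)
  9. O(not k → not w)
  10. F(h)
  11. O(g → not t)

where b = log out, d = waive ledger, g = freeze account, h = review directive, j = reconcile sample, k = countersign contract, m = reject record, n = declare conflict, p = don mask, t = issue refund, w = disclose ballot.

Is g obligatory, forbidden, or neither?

Neither

Premise 11 is O(g → not t); even if O(not t) held, inferring O(g) would be affirming the consequent — invalid.
No premise or chain of K-axiom applications forces O(g), and none forces O(not g). So g is neither obligatory nor forbidden under these norms.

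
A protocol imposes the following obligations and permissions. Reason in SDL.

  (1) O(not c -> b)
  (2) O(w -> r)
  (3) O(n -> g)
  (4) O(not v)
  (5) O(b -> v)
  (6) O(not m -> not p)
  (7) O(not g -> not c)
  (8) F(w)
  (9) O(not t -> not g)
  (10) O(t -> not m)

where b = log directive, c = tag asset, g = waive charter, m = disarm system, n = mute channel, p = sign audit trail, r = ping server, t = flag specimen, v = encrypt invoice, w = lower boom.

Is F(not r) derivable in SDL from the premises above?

Premise 2 is O(w -> r), but O(w) is not derivable from the premises, so it does not yield O(r).
No other premise forces O(r). An ideal world satisfying every premise can still have not r true, so F(not r) is not derivable.

No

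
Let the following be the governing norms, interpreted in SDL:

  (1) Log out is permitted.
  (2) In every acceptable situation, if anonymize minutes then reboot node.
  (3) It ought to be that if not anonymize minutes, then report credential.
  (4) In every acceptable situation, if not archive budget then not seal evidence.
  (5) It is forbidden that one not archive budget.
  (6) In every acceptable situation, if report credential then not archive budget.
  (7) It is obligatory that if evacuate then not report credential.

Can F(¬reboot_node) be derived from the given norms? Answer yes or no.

Premise 5 is F(¬archive_budget), i.e. O(archive_budget).
Premise 6 is O(report_credential → ¬archive_budget); contrapositively O(archive_budget → ¬report_credential). Since O(archive_budget) holds, K gives O(¬report_credential).
The contrapositive of premise 3 (O(¬anonymize_minutes → report_credential)) is O(¬report_credential → anonymize_minutes), and O(¬report_credential) is already established, so O(anonymize_minutes).
With premise 2, O(anonymize_minutes → reboot_node), the K-axiom yields O(reboot_node).
Premises 1, 4, 7 do not contribute to this derivation.
So O(reboot_node) holds, i.e. F(¬reboot_node). The claim follows.

Yes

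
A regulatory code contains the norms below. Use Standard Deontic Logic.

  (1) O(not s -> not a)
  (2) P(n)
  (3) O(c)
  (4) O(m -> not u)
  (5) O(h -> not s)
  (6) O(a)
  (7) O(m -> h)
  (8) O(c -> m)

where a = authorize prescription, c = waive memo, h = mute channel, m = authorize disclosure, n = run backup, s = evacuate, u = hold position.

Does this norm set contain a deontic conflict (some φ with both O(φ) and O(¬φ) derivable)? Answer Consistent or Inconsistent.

Premise 6 states O(a) outright.
Premise 1, O(not s -> not a), contraposes to O(a -> s); with O(a) we get O(s).
The contrapositive of premise 5 (O(h -> not s)) is O(s -> not h), and O(s) is already established, so O(not h).
Premise 7, O(m -> h), contraposes to O(not h -> not m); with O(not h) we get O(not m).
Premise 8, O(c -> m), contraposes to O(not m -> not c); with O(not m) we get O(not c).
Yet premise 3 states O(c).
We now have both O(not c) and O(c) — c is simultaneously obligatory and forbidden, violating the D-axiom.

Inconsistent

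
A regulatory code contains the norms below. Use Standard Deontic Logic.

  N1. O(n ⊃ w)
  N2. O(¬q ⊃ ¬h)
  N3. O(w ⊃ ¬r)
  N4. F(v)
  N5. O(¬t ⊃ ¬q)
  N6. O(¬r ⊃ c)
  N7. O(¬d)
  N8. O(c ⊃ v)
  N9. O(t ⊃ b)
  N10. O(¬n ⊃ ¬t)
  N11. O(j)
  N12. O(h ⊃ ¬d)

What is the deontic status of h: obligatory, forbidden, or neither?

Forbidden

F(v) at premise 4 means O(¬v).
The contrapositive of premise 8 (O(c ⊃ v)) is O(¬v ⊃ ¬c), and O(¬v) is already established, so O(¬c).
The contrapositive of premise 6 (O(¬r ⊃ c)) is O(¬c ⊃ r), and O(¬c) is already established, so O(r).
Premise 3 is O(w ⊃ ¬r); contrapositively O(r ⊃ ¬w). Since O(r) holds, K gives O(¬w).
The contrapositive of premise 1 (O(n ⊃ w)) is O(¬w ⊃ ¬n), and O(¬w) is already established, so O(¬n).
With premise 10, O(¬n ⊃ ¬t), the K-axiom yields O(¬t).
With premise 5, O(¬t ⊃ ¬q), the K-axiom yields O(¬q).
Premise 2 is O(¬q ⊃ ¬h); since O(¬q), deontic closure gives O(¬h).
Premises 7, 9, 11, 12 do not contribute to this derivation.
Thus O(¬h), which is F(h): h is forbidden.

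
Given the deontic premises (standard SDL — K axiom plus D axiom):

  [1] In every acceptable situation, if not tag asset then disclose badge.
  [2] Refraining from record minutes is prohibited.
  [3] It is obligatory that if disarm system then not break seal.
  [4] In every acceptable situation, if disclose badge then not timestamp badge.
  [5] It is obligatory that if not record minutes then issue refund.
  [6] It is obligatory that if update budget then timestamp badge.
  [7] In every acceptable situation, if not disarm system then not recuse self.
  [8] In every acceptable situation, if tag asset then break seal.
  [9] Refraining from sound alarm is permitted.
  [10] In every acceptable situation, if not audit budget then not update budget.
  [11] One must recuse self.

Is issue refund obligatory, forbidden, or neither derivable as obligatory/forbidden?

Premise 5 is O(¬record_minutes → issue_refund), but O(¬record_minutes) is not derivable from the premises, so it does not yield O(issue_refund).
No premise or chain of K-axiom applications forces O(issue_refund), and none forces O(¬issue_refund). So issue_refund is neither obligatory nor forbidden under these norms.

Neither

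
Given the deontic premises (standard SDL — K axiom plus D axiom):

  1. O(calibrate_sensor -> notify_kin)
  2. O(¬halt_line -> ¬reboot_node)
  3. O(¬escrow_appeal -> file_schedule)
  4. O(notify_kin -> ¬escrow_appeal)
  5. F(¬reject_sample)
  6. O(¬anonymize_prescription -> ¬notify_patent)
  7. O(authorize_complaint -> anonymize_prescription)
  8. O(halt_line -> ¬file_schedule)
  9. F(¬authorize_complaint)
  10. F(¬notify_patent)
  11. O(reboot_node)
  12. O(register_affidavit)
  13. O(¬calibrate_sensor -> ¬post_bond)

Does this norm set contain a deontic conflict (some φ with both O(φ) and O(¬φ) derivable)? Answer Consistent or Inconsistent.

Premise 6 is O(¬anonymize_prescription -> ¬notify_patent), but O(¬anonymize_prescription) is not derivable from the premises, so it does not yield O(¬notify_patent).
So O(¬notify_patent) is not derivable, and the apparent clash with O(notify_patent) does not arise.
A world satisfying every obligation exists (e.g. anonymize_prescription=true, authorize_complaint=true, calibrate_sensor=false, escrow_appeal=true, file_schedule=false, halt_line=true, notify_kin=false, notify_patent=true, post_bond=false, reboot_node=true, register_affidavit=true, reject_sample=true); no atom is both obligatory and forbidden, so the set is consistent.

Consistent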